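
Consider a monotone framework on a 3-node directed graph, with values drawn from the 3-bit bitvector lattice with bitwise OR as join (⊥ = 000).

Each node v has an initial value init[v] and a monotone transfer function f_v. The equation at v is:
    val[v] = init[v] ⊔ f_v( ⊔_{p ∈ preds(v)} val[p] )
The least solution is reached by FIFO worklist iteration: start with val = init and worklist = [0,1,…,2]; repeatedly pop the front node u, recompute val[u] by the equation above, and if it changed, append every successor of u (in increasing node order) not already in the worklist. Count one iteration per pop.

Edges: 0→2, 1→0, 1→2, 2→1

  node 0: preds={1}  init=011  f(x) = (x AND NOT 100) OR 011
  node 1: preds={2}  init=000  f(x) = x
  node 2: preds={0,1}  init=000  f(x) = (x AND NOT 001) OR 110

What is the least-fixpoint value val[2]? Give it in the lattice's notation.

Trace (6 dequeues):
  [1] u=0 | in 000 | out 011 | ==
  [2] u=1 | in 000 | out 000 | ==
  [3] u=2 | in 011 | out 110 | prev 000 | push {1}
  [4] u=1 | in 110 | out 110 | prev 000 | push {0,2}
  [5] u=0 | in 110 | out 011 | ==
  [6] u=2 | in 111 | out 110 | ==

Converged values:
  [0] 011
  [1] 110
  [2] 110

110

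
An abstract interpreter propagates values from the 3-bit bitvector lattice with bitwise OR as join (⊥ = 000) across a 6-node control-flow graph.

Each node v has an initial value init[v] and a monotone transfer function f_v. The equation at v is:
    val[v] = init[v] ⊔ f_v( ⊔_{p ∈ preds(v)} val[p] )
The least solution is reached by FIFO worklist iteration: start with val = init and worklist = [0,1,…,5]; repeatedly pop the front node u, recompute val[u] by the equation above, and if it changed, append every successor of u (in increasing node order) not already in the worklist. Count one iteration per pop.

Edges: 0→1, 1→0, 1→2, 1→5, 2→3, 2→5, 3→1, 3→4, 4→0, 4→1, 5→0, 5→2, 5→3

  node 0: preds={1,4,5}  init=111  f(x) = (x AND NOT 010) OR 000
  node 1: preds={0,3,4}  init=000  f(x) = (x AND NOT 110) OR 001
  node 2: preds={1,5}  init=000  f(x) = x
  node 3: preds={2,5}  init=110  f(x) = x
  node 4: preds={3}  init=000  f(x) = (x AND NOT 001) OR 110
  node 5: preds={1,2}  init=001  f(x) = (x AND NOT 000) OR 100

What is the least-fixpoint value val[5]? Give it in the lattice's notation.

101

Worklist (11 pops):
  #1 pop 0: in=001 → 111 (no change)
  #2 pop 1: in=111 → 001 (was 000); enqueue [0]
  #3 pop 2: in=001 → 001 (was 000); enqueue []
  #4 pop 3: in=001 → 111 (was 110); enqueue [1]
  #5 pop 4: in=111 → 110 (was 000); enqueue []
  #6 pop 5: in=001 → 101 (was 001); enqueue [2,3]
  #7 pop 0: in=111 → 111 (no change)
  #8 pop 1: in=111 → 001 (no change)
  #9 pop 2: in=101 → 101 (was 001); enqueue [5]
  #10 pop 3: in=101 → 111 (no change)
  #11 pop 5: in=101 → 101 (no change)

Fixpoint:
  val[0] = 111
  val[1] = 001
  val[2] = 101
  val[3] = 111
  val[4] = 110
  val[5] = 101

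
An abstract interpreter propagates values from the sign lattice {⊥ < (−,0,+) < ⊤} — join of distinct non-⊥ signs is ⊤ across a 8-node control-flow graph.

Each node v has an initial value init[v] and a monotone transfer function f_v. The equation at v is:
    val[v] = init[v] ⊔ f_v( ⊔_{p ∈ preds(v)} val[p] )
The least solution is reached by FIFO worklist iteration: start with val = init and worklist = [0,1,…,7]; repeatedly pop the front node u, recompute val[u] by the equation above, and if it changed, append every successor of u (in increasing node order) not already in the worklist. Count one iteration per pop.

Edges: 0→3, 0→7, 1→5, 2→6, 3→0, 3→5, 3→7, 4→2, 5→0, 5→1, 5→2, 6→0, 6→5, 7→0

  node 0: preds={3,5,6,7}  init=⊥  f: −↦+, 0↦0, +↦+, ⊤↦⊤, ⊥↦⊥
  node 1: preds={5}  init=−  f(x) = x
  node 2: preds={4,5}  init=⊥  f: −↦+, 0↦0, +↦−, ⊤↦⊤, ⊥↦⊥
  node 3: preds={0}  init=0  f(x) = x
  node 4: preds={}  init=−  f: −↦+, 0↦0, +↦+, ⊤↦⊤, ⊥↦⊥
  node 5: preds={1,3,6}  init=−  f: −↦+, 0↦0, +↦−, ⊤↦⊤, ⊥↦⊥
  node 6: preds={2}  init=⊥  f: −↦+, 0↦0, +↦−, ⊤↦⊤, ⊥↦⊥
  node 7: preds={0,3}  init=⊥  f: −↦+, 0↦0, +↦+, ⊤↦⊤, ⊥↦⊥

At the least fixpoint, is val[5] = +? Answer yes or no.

no

Iteration log — 15 steps:
  step 1. node 0  ⊔preds=⊤  new=⊤  old=⊥  +wl: 
  step 2. node 1  ⊔preds=−  new=−  stable
  step 3. node 2  ⊔preds=−  new=+  old=⊥  +wl: 
  step 4. node 3  ⊔preds=⊤  new=⊤  old=0  +wl: 0
  step 5. node 4  ⊔preds=⊥  new=−  stable
  step 6. node 5  ⊔preds=⊤  new=⊤  old=−  +wl: 1,2
  step 7. node 6  ⊔preds=+  new=−  old=⊥  +wl: 5
  step 8. node 7  ⊔preds=⊤  new=⊤  old=⊥  +wl: 
  step 9. node 0  ⊔preds=⊤  new=⊤  stable
  step 10. node 1  ⊔preds=⊤  new=⊤  old=−  +wl: 
  step 11. node 2  ⊔preds=⊤  new=⊤  old=+  +wl: 6
  step 12. node 5  ⊔preds=⊤  new=⊤  stable
  step 13. node 6  ⊔preds=⊤  new=⊤  old=−  +wl: 0,5
  step 14. node 0  ⊔preds=⊤  new=⊤  stable
  step 15. node 5  ⊔preds=⊤  new=⊤  stable

Least fixpoint reached:
  node 0: ⊤
  node 1: ⊤
  node 2: ⊤
  node 3: ⊤
  node 4: −
  node 5: ⊤
  node 6: ⊤
  node 7: ⊤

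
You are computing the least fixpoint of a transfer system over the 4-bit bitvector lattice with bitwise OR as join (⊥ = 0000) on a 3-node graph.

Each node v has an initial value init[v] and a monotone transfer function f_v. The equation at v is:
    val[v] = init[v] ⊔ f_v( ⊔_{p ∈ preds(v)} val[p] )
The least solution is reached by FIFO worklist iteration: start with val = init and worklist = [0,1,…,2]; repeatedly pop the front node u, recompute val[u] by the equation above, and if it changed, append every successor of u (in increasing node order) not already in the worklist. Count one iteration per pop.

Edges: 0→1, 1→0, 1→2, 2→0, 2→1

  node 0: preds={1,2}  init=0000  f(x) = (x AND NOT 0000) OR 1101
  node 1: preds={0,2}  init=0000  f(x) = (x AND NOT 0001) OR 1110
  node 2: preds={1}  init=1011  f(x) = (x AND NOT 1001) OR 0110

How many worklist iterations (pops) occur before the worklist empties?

5

Worklist (5 pops):
  #1 pop 0: in=1011 → 1111 (was 0000); enqueue []
  #2 pop 1: in=1111 → 1110 (was 0000); enqueue [0]
  #3 pop 2: in=1110 → 1111 (was 1011); enqueue [1]
  #4 pop 0: in=1111 → 1111 (no change)
  #5 pop 1: in=1111 → 1110 (no change)

Fixpoint:
  val[0] = 1111
  val[1] = 1110
  val[2] = 1111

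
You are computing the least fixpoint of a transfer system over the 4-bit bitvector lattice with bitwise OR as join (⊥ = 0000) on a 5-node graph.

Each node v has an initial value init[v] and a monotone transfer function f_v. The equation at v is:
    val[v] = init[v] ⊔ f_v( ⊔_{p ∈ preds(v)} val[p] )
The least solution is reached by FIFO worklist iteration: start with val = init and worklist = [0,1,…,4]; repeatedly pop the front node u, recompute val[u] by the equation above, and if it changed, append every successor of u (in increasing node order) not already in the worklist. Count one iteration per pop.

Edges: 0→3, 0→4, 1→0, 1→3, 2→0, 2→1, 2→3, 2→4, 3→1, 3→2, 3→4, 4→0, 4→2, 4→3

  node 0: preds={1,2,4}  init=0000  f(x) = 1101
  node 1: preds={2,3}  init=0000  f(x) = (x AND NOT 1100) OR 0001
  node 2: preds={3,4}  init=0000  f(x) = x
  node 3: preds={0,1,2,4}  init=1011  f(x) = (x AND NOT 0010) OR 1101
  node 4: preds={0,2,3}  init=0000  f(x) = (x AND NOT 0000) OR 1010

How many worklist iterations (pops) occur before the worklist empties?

12

Worklist (12 pops):
  #1 pop 0: in=0000 → 1101 (was 0000); enqueue []
  #2 pop 1: in=1011 → 0011 (was 0000); enqueue [0]
  #3 pop 2: in=1011 → 1011 (was 0000); enqueue [1]
  #4 pop 3: in=1111 → 1111 (was 1011); enqueue [2]
  #5 pop 4: in=1111 → 1111 (was 0000); enqueue [3]
  #6 pop 0: in=1111 → 1101 (no change)
  #7 pop 1: in=1111 → 0011 (no change)
  #8 pop 2: in=1111 → 1111 (was 1011); enqueue [0,1,4]
  #9 pop 3: in=1111 → 1111 (no change)
  #10 pop 0: in=1111 → 1101 (no change)
  #11 pop 1: in=1111 → 0011 (no change)
  #12 pop 4: in=1111 → 1111 (no change)

Fixpoint:
  val[0] = 1101
  val[1] = 0011
  val[2] = 1111
  val[3] = 1111
  val[4] = 1111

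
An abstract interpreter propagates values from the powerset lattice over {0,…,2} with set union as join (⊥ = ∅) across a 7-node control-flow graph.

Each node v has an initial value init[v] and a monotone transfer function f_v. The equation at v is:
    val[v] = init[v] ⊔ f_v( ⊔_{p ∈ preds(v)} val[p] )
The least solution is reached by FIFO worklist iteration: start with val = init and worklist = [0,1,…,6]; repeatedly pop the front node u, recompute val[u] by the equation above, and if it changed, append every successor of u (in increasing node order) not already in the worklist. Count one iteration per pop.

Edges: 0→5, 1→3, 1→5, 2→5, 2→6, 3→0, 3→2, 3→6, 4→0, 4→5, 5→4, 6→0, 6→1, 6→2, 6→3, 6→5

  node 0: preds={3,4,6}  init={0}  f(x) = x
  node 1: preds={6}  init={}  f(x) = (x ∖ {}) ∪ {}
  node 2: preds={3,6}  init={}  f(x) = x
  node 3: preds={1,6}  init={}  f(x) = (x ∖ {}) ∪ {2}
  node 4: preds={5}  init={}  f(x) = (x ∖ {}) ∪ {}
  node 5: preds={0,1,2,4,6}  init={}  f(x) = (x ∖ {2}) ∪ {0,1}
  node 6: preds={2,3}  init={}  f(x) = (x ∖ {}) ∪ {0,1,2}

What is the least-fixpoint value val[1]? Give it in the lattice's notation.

Worklist (16 pops):
  #1 pop 0: in={} → {0} (no change)
  #2 pop 1: in={} → {} (no change)
  #3 pop 2: in={} → {} (no change)
  #4 pop 3: in={} → {2} (was {}); enqueue [0,2]
  #5 pop 4: in={} → {} (no change)
  #6 pop 5: in={0} → {0,1} (was {}); enqueue [4]
  #7 pop 6: in={2} → {0,1,2} (was {}); enqueue [1,3,5]
  #8 pop 0: in={0,1,2} → {0,1,2} (was {0}); enqueue []
  #9 pop 2: in={0,1,2} → {0,1,2} (was {}); enqueue [6]
  #10 pop 4: in={0,1} → {0,1} (was {}); enqueue [0]
  #11 pop 1: in={0,1,2} → {0,1,2} (was {}); enqueue []
  #12 pop 3: in={0,1,2} → {0,1,2} (was {2}); enqueue [2]
  #13 pop 5: in={0,1,2} → {0,1} (no change)
  #14 pop 6: in={0,1,2} → {0,1,2} (no change)
  #15 pop 0: in={0,1,2} → {0,1,2} (no change)
  #16 pop 2: in={0,1,2} → {0,1,2} (no change)

Fixpoint:
  val[0] = {0,1,2}
  val[1] = {0,1,2}
  val[2] = {0,1,2}
  val[3] = {0,1,2}
  val[4] = {0,1}
  val[5] = {0,1}
  val[6] = {0,1,2}

{0,1,2}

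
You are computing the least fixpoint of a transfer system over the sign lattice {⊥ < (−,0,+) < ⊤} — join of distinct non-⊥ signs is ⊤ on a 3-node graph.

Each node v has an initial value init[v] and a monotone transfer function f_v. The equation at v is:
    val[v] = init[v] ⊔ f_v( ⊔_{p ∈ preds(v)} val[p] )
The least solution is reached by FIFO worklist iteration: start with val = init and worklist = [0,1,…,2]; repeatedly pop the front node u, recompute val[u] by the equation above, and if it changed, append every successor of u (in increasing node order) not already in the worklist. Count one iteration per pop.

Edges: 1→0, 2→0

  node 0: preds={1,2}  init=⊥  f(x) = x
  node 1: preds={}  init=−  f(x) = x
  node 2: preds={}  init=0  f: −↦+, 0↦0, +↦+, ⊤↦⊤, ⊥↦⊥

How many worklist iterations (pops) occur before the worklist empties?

Worklist (3 pops):
  #1 pop 0: in=⊤ → ⊤ (was ⊥); enqueue []
  #2 pop 1: in=⊥ → − (no change)
  #3 pop 2: in=⊥ → 0 (no change)

Fixpoint:
  val[0] = ⊤
  val[1] = −
  val[2] = 0

3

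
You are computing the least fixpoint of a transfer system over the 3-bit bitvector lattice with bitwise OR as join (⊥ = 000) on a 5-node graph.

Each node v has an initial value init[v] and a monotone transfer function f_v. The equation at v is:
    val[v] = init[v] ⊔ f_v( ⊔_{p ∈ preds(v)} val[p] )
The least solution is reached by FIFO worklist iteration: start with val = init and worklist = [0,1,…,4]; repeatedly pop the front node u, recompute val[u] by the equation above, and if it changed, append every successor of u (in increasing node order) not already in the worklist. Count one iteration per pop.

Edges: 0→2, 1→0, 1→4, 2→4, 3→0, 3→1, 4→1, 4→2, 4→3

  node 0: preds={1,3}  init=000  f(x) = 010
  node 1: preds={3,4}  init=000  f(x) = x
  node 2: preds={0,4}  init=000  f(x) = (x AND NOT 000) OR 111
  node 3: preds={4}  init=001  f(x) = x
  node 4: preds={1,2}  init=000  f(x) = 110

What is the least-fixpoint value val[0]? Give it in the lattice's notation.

Iteration log — 12 steps:
  step 1. node 0  ⊔preds=001  new=010  old=000  +wl: 
  step 2. node 1  ⊔preds=001  new=001  old=000  +wl: 0
  step 3. node 2  ⊔preds=010  new=111  old=000  +wl: 
  step 4. node 3  ⊔preds=000  new=001  stable
  step 5. node 4  ⊔preds=111  new=110  old=000  +wl: 1,2,3
  step 6. node 0  ⊔preds=001  new=010  stable
  step 7. node 1  ⊔preds=111  new=111  old=001  +wl: 0,4
  step 8. node 2  ⊔preds=110  new=111  stable
  step 9. node 3  ⊔preds=110  new=111  old=001  +wl: 1
  step 10. node 0  ⊔preds=111  new=010  stable
  step 11. node 4  ⊔preds=111  new=110  stable
  step 12. node 1  ⊔preds=111  new=111  stable

Least fixpoint reached:
  node 0: 010
  node 1: 111
  node 2: 111
  node 3: 111
  node 4: 110

010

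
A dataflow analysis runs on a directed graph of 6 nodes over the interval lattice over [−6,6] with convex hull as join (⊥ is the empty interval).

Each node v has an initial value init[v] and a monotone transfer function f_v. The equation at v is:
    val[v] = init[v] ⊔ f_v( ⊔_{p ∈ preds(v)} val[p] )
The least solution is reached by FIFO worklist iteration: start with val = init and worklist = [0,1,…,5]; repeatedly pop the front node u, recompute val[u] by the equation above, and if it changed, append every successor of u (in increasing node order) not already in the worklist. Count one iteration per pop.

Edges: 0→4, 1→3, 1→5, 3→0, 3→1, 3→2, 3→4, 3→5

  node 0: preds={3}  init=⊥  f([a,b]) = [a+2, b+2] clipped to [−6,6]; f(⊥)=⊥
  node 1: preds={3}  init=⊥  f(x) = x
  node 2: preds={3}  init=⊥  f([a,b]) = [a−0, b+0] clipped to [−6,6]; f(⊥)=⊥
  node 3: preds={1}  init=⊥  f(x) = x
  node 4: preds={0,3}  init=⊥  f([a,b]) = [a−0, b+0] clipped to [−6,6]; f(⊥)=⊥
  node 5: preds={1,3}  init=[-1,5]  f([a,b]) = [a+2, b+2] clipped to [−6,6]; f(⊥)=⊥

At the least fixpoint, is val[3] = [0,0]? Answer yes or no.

no

Iteration log — 6 steps:
  step 1. node 0  ⊔preds=⊥  new=⊥  stable
  step 2. node 1  ⊔preds=⊥  new=⊥  stable
  step 3. node 2  ⊔preds=⊥  new=⊥  stable
  step 4. node 3  ⊔preds=⊥  new=⊥  stable
  step 5. node 4  ⊔preds=⊥  new=⊥  stable
  step 6. node 5  ⊔preds=⊥  new=[-1,5]  stable

Least fixpoint reached:
  node 0: ⊥
  node 1: ⊥
  node 2: ⊥
  node 3: ⊥
  node 4: ⊥
  node 5: [-1,5]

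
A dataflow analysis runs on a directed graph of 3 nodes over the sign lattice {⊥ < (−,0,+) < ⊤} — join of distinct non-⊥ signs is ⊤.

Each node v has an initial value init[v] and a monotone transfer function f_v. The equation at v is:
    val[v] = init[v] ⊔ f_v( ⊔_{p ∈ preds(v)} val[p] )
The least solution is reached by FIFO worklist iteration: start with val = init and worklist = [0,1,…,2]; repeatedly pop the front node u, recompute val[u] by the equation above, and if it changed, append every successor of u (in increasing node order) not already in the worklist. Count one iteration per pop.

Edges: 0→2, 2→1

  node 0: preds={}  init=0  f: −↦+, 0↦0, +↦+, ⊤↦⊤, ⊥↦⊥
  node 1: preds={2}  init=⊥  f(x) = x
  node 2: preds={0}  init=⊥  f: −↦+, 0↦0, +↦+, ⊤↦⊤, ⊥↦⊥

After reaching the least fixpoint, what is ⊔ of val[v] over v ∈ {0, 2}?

0

Worklist (4 pops):
  #1 pop 0: in=⊥ → 0 (no change)
  #2 pop 1: in=⊥ → ⊥ (no change)
  #3 pop 2: in=0 → 0 (was ⊥); enqueue [1]
  #4 pop 1: in=0 → 0 (was ⊥); enqueue []

Fixpoint:
  val[0] = 0
  val[1] = 0
  val[2] = 0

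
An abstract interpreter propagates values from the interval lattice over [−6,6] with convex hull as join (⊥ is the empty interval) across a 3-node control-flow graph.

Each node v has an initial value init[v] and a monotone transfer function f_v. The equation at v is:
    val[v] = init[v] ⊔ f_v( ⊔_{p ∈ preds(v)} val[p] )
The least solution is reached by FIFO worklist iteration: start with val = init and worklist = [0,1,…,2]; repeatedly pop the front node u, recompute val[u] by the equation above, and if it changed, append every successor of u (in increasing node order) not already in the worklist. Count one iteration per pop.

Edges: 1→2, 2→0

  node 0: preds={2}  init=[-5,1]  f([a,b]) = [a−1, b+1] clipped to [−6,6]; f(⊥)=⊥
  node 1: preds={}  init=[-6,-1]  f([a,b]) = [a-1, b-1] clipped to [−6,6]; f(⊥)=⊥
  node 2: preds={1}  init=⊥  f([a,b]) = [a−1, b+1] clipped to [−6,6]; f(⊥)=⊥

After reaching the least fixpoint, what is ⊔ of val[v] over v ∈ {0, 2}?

Iteration log — 4 steps:
  step 1. node 0  ⊔preds=⊥  new=[-5,1]  stable
  step 2. node 1  ⊔preds=⊥  new=[-6,-1]  stable
  step 3. node 2  ⊔preds=[-6,-1]  new=[-6,0]  old=⊥  +wl: 0
  step 4. node 0  ⊔preds=[-6,0]  new=[-6,1]  old=[-5,1]  +wl: 

Least fixpoint reached:
  node 0: [-6,1]
  node 1: [-6,-1]
  node 2: [-6,0]

[-6,1]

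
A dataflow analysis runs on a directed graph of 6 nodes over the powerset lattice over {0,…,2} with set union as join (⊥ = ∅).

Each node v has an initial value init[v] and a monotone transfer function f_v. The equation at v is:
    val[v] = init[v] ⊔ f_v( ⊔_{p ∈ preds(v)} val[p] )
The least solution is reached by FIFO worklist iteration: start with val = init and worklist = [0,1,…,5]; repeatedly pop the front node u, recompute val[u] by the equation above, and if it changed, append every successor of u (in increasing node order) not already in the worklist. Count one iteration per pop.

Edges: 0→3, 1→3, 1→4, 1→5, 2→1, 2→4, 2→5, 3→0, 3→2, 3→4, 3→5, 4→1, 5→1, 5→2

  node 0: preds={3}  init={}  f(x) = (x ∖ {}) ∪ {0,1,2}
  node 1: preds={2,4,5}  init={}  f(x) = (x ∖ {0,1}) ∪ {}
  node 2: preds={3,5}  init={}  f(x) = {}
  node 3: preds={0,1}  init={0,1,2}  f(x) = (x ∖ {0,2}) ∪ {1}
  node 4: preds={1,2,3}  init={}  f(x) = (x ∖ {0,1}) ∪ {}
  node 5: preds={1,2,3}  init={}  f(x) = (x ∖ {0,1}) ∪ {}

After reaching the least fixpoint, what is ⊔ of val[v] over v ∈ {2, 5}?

Trace (11 dequeues):
  [1] u=0 | in {0,1,2} | out {0,1,2} | prev {} | push {}
  [2] u=1 | in {} | out {} | ==
  [3] u=2 | in {0,1,2} | out {} | ==
  [4] u=3 | in {0,1,2} | out {0,1,2} | ==
  [5] u=4 | in {0,1,2} | out {2} | prev {} | push {1}
  [6] u=5 | in {0,1,2} | out {2} | prev {} | push {2}
  [7] u=1 | in {2} | out {2} | prev {} | push {3,4,5}
  [8] u=2 | in {0,1,2} | out {} | ==
  [9] u=3 | in {0,1,2} | out {0,1,2} | ==
  [10] u=4 | in {0,1,2} | out {2} | ==
  [11] u=5 | in {0,1,2} | out {2} | ==

Converged values:
  [0] {0,1,2}
  [1] {2}
  [2] {}
  [3] {0,1,2}
  [4] {2}
  [5] {2}

{2}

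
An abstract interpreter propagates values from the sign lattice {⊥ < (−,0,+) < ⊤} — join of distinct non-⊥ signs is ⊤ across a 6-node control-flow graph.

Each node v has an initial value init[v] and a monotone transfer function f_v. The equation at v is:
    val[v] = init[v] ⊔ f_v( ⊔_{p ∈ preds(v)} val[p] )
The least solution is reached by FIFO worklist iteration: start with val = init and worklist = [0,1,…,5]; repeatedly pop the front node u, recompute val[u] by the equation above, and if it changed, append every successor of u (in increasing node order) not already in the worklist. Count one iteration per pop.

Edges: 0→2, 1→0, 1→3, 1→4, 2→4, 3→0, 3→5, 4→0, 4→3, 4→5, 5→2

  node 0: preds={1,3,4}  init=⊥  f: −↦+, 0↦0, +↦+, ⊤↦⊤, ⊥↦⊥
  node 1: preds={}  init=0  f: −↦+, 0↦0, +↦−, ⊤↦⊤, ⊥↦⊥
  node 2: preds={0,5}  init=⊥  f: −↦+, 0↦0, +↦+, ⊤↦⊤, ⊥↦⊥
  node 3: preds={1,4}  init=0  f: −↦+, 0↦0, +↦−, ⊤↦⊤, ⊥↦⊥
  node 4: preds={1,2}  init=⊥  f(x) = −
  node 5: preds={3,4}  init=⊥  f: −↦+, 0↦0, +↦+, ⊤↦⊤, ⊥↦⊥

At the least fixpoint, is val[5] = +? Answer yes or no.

no

Worklist (12 pops):
  #1 pop 0: in=0 → 0 (was ⊥); enqueue []
  #2 pop 1: in=⊥ → 0 (no change)
  #3 pop 2: in=0 → 0 (was ⊥); enqueue []
  #4 pop 3: in=0 → 0 (no change)
  #5 pop 4: in=0 → − (was ⊥); enqueue [0,3]
  #6 pop 5: in=⊤ → ⊤ (was ⊥); enqueue [2]
  #7 pop 0: in=⊤ → ⊤ (was 0); enqueue []
  #8 pop 3: in=⊤ → ⊤ (was 0); enqueue [0,5]
  #9 pop 2: in=⊤ → ⊤ (was 0); enqueue [4]
  #10 pop 0: in=⊤ → ⊤ (no change)
  #11 pop 5: in=⊤ → ⊤ (no change)
  #12 pop 4: in=⊤ → − (no change)

Fixpoint:
  val[0] = ⊤
  val[1] = 0
  val[2] = ⊤
  val[3] = ⊤
  val[4] = −
  val[5] = ⊤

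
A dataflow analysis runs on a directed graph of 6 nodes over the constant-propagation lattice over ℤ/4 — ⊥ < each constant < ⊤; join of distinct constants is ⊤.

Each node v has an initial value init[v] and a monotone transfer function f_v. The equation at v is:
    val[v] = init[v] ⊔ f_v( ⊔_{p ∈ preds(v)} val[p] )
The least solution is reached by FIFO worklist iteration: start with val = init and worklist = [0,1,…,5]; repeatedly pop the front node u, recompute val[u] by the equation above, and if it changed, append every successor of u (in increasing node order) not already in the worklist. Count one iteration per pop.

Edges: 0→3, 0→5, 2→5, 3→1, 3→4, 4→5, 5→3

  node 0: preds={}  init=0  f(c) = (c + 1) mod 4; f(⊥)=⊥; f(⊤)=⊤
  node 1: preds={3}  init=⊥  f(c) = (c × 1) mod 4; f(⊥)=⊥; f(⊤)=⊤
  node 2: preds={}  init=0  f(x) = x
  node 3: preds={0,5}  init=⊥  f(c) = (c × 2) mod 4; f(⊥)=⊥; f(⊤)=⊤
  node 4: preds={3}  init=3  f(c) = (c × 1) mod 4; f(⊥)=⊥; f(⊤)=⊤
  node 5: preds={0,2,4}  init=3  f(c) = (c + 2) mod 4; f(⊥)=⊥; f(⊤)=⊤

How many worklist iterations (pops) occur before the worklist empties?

Worklist (8 pops):
  #1 pop 0: in=⊥ → 0 (no change)
  #2 pop 1: in=⊥ → ⊥ (no change)
  #3 pop 2: in=⊥ → 0 (no change)
  #4 pop 3: in=⊤ → ⊤ (was ⊥); enqueue [1]
  #5 pop 4: in=⊤ → ⊤ (was 3); enqueue []
  #6 pop 5: in=⊤ → ⊤ (was 3); enqueue [3]
  #7 pop 1: in=⊤ → ⊤ (was ⊥); enqueue []
  #8 pop 3: in=⊤ → ⊤ (no change)

Fixpoint:
  val[0] = 0
  val[1] = ⊤
  val[2] = 0
  val[3] = ⊤
  val[4] = ⊤
  val[5] = ⊤

8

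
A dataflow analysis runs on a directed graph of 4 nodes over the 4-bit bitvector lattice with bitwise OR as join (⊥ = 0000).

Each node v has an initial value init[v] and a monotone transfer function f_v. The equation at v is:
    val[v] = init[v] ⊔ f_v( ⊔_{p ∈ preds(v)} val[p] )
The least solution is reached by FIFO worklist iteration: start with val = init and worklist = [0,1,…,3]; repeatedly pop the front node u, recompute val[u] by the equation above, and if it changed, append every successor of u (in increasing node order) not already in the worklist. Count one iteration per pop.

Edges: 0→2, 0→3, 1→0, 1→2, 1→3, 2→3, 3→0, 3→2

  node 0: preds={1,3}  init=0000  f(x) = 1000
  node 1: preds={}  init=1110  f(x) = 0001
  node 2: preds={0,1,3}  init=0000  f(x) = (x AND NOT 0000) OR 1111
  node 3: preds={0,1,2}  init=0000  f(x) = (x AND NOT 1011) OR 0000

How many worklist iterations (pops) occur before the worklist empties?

Trace (6 dequeues):
  [1] u=0 | in 1110 | out 1000 | prev 0000 | push {}
  [2] u=1 | in 0000 | out 1111 | prev 1110 | push {0}
  [3] u=2 | in 1111 | out 1111 | prev 0000 | push {}
  [4] u=3 | in 1111 | out 0100 | prev 0000 | push {2}
  [5] u=0 | in 1111 | out 1000 | ==
  [6] u=2 | in 1111 | out 1111 | ==

Converged values:
  [0] 1000
  [1] 1111
  [2] 1111
  [3] 0100

6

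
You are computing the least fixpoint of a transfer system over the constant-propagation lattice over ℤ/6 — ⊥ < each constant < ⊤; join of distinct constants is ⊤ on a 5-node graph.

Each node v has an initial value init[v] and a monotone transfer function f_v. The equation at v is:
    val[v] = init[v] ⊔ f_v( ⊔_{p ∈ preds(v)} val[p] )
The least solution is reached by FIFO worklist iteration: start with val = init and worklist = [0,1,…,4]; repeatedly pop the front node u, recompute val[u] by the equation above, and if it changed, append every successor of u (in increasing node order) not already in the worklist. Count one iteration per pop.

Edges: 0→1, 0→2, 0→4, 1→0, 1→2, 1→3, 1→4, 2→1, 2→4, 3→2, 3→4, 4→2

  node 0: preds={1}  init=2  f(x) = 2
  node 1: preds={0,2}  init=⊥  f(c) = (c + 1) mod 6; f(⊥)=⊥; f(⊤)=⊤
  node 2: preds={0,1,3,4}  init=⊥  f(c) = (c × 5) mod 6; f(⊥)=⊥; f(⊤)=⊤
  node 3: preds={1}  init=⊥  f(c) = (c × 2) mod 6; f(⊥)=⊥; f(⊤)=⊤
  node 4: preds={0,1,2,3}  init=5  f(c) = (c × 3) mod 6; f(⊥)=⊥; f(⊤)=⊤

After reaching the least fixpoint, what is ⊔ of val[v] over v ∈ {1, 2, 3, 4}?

Trace (12 dequeues):
  [1] u=0 | in ⊥ | out 2 | ==
  [2] u=1 | in 2 | out 3 | prev ⊥ | push {0}
  [3] u=2 | in ⊤ | out ⊤ | prev ⊥ | push {1}
  [4] u=3 | in 3 | out 0 | prev ⊥ | push {2}
  [5] u=4 | in ⊤ | out ⊤ | prev 5 | push {}
  [6] u=0 | in 3 | out 2 | ==
  [7] u=1 | in ⊤ | out ⊤ | prev 3 | push {0,3,4}
  [8] u=2 | in ⊤ | out ⊤ | ==
  [9] u=0 | in ⊤ | out 2 | ==
  [10] u=3 | in ⊤ | out ⊤ | prev 0 | push {2}
  [11] u=4 | in ⊤ | out ⊤ | ==
  [12] u=2 | in ⊤ | out ⊤ | ==

Converged values:
  [0] 2
  [1] ⊤
  [2] ⊤
  [3] ⊤
  [4] ⊤

⊤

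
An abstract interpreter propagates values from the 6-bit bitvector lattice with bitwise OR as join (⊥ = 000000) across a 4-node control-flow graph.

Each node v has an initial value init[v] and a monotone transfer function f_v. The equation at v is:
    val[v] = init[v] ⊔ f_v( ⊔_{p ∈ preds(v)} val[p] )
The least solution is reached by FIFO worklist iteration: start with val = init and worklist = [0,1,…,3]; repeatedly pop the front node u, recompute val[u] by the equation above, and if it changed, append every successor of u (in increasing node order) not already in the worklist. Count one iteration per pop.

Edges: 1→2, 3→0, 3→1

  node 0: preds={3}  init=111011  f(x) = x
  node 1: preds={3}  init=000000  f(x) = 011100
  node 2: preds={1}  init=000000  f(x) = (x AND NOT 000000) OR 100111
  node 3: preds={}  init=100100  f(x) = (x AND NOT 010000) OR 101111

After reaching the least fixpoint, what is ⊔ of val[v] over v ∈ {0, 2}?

Worklist (6 pops):
  #1 pop 0: in=100100 → 111111 (was 111011); enqueue []
  #2 pop 1: in=100100 → 011100 (was 000000); enqueue []
  #3 pop 2: in=011100 → 111111 (was 000000); enqueue []
  #4 pop 3: in=000000 → 101111 (was 100100); enqueue [0,1]
  #5 pop 0: in=101111 → 111111 (no change)
  #6 pop 1: in=101111 → 011100 (no change)

Fixpoint:
  val[0] = 111111
  val[1] = 011100
  val[2] = 111111
  val[3] = 101111

111111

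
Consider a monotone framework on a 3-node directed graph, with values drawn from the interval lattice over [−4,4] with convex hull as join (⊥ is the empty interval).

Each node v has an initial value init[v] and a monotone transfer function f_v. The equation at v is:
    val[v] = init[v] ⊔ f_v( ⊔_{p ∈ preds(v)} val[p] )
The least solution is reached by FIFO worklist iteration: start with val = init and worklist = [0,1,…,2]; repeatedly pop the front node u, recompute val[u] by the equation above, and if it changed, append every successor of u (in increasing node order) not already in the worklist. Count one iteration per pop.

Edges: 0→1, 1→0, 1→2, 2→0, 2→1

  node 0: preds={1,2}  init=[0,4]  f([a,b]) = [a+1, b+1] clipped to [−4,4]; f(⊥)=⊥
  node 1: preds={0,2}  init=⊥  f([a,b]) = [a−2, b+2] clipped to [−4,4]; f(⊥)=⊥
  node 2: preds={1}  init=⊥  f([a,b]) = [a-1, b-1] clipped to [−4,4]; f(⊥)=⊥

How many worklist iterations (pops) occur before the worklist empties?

Iteration log — 9 steps:
  step 1. node 0  ⊔preds=⊥  new=[0,4]  stable
  step 2. node 1  ⊔preds=[0,4]  new=[-2,4]  old=⊥  +wl: 0
  step 3. node 2  ⊔preds=[-2,4]  new=[-3,3]  old=⊥  +wl: 1
  step 4. node 0  ⊔preds=[-3,4]  new=[-2,4]  old=[0,4]  +wl: 
  step 5. node 1  ⊔preds=[-3,4]  new=[-4,4]  old=[-2,4]  +wl: 0,2
  step 6. node 0  ⊔preds=[-4,4]  new=[-3,4]  old=[-2,4]  +wl: 1
  step 7. node 2  ⊔preds=[-4,4]  new=[-4,3]  old=[-3,3]  +wl: 0
  step 8. node 1  ⊔preds=[-4,4]  new=[-4,4]  stable
  step 9. node 0  ⊔preds=[-4,4]  new=[-3,4]  stable

Least fixpoint reached:
  node 0: [-3,4]
  node 1: [-4,4]
  node 2: [-4,3]

9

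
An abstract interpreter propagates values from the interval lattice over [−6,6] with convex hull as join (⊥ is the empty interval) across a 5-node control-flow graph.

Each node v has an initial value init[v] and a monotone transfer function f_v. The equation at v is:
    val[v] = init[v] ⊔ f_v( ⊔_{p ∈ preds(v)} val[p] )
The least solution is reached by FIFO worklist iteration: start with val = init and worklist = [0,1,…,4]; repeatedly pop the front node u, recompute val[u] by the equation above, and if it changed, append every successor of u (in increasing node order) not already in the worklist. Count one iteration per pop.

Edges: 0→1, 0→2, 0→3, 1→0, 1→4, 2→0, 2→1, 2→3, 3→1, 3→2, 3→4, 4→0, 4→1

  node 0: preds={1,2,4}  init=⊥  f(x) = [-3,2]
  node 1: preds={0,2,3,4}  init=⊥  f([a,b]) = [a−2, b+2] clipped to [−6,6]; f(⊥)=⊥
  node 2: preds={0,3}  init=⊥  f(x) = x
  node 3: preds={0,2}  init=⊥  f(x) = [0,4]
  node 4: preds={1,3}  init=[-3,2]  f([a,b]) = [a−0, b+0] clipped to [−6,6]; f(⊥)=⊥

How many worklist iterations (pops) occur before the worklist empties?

Trace (13 dequeues):
  [1] u=0 | in [-3,2] | out [-3,2] | prev ⊥ | push {}
  [2] u=1 | in [-3,2] | out [-5,4] | prev ⊥ | push {0}
  [3] u=2 | in [-3,2] | out [-3,2] | prev ⊥ | push {1}
  [4] u=3 | in [-3,2] | out [0,4] | prev ⊥ | push {2}
  [5] u=4 | in [-5,4] | out [-5,4] | prev [-3,2] | push {}
  [6] u=0 | in [-5,4] | out [-3,2] | ==
  [7] u=1 | in [-5,4] | out [-6,6] | prev [-5,4] | push {0,4}
  [8] u=2 | in [-3,4] | out [-3,4] | prev [-3,2] | push {1,3}
  [9] u=0 | in [-6,6] | out [-3,2] | ==
  [10] u=4 | in [-6,6] | out [-6,6] | prev [-5,4] | push {0}
  [11] u=1 | in [-6,6] | out [-6,6] | ==
  [12] u=3 | in [-3,4] | out [0,4] | ==
  [13] u=0 | in [-6,6] | out [-3,2] | ==

Converged values:
  [0] [-3,2]
  [1] [-6,6]
  [2] [-3,4]
  [3] [0,4]
  [4] [-6,6]

13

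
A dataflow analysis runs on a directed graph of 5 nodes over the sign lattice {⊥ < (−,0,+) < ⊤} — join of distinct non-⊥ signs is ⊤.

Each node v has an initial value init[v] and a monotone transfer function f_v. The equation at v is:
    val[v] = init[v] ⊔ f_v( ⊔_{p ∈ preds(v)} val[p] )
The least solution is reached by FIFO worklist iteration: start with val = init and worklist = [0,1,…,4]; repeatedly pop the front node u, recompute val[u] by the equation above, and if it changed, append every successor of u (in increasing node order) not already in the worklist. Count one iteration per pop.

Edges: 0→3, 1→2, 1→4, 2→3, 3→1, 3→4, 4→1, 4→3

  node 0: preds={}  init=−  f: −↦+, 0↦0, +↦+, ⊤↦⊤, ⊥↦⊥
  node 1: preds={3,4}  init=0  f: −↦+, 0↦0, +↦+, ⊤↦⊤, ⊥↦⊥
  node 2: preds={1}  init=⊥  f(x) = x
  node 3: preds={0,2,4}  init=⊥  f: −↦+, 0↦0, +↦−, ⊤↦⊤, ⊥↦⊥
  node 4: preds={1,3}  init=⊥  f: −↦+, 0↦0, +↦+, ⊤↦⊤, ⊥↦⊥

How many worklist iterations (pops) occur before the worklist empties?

10

Trace (10 dequeues):
  [1] u=0 | in ⊥ | out − | ==
  [2] u=1 | in ⊥ | out 0 | ==
  [3] u=2 | in 0 | out 0 | prev ⊥ | push {}
  [4] u=3 | in ⊤ | out ⊤ | prev ⊥ | push {1}
  [5] u=4 | in ⊤ | out ⊤ | prev ⊥ | push {3}
  [6] u=1 | in ⊤ | out ⊤ | prev 0 | push {2,4}
  [7] u=3 | in ⊤ | out ⊤ | ==
  [8] u=2 | in ⊤ | out ⊤ | prev 0 | push {3}
  [9] u=4 | in ⊤ | out ⊤ | ==
  [10] u=3 | in ⊤ | out ⊤ | ==

Converged values:
  [0] −
  [1] ⊤
  [2] ⊤
  [3] ⊤
  [4] ⊤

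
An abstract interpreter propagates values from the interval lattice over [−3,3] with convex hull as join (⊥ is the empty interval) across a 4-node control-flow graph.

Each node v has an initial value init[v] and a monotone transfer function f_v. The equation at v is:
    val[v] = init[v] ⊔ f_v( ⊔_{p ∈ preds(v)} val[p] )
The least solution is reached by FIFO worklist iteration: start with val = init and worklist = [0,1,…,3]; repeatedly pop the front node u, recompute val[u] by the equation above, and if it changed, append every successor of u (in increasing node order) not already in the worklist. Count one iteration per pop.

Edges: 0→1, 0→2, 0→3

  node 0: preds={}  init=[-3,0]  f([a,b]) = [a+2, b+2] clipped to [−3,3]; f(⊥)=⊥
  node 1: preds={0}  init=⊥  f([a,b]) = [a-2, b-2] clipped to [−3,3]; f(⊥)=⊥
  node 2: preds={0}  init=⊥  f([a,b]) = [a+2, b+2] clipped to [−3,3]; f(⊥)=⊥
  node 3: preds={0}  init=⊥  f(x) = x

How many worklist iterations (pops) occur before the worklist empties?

4

Iteration log — 4 steps:
  step 1. node 0  ⊔preds=⊥  new=[-3,0]  stable
  step 2. node 1  ⊔preds=[-3,0]  new=[-3,-2]  old=⊥  +wl: 
  step 3. node 2  ⊔preds=[-3,0]  new=[-1,2]  old=⊥  +wl: 
  step 4. node 3  ⊔preds=[-3,0]  new=[-3,0]  old=⊥  +wl: 

Least fixpoint reached:
  node 0: [-3,0]
  node 1: [-3,-2]
  node 2: [-1,2]
  node 3: [-3,0]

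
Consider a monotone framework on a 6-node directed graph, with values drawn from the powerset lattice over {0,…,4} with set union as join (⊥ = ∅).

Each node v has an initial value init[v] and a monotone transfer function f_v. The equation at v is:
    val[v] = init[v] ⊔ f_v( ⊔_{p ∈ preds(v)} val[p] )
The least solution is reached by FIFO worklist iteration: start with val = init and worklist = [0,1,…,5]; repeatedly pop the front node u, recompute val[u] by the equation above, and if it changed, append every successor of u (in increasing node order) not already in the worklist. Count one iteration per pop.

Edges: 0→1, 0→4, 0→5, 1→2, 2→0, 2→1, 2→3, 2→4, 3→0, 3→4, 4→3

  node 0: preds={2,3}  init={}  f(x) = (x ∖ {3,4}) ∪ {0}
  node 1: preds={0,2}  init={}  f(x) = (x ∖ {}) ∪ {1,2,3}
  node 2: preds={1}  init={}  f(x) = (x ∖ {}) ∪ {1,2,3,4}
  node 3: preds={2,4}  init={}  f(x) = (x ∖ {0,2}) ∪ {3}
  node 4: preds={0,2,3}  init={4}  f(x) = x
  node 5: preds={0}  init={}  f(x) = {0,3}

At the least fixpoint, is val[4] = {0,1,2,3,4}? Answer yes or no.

yes

Worklist (12 pops):
  #1 pop 0: in={} → {0} (was {}); enqueue []
  #2 pop 1: in={0} → {0,1,2,3} (was {}); enqueue []
  #3 pop 2: in={0,1,2,3} → {0,1,2,3,4} (was {}); enqueue [0,1]
  #4 pop 3: in={0,1,2,3,4} → {1,3,4} (was {}); enqueue []
  #5 pop 4: in={0,1,2,3,4} → {0,1,2,3,4} (was {4}); enqueue [3]
  #6 pop 5: in={0} → {0,3} (was {}); enqueue []
  #7 pop 0: in={0,1,2,3,4} → {0,1,2} (was {0}); enqueue [4,5]
  #8 pop 1: in={0,1,2,3,4} → {0,1,2,3,4} (was {0,1,2,3}); enqueue [2]
  #9 pop 3: in={0,1,2,3,4} → {1,3,4} (no change)
  #10 pop 4: in={0,1,2,3,4} → {0,1,2,3,4} (no change)
  #11 pop 5: in={0,1,2} → {0,3} (no change)
  #12 pop 2: in={0,1,2,3,4} → {0,1,2,3,4} (no change)

Fixpoint:
  val[0] = {0,1,2}
  val[1] = {0,1,2,3,4}
  val[2] = {0,1,2,3,4}
  val[3] = {1,3,4}
  val[4] = {0,1,2,3,4}
  val[5] = {0,3}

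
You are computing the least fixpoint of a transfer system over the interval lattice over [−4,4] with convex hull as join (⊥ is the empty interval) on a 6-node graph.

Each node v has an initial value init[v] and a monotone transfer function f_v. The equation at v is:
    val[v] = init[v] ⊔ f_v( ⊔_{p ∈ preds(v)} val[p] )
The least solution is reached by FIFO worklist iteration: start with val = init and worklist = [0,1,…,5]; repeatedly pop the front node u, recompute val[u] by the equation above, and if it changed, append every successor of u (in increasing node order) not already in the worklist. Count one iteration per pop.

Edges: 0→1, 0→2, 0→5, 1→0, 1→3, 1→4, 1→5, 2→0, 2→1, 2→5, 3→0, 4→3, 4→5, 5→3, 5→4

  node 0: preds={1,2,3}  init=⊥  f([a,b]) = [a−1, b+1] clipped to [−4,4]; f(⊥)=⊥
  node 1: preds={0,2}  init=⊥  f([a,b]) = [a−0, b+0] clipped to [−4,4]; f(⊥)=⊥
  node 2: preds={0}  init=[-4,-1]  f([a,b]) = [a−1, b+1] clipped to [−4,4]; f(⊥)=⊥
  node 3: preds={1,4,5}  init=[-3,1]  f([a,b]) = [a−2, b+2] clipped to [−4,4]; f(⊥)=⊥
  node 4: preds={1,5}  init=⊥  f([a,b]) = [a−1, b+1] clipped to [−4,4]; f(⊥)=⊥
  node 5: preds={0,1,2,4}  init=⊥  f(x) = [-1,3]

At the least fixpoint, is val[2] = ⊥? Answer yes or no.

no

Trace (15 dequeues):
  [1] u=0 | in [-4,1] | out [-4,2] | prev ⊥ | push {}
  [2] u=1 | in [-4,2] | out [-4,2] | prev ⊥ | push {0}
  [3] u=2 | in [-4,2] | out [-4,3] | prev [-4,-1] | push {1}
  [4] u=3 | in [-4,2] | out [-4,4] | prev [-3,1] | push {}
  [5] u=4 | in [-4,2] | out [-4,3] | prev ⊥ | push {3}
  [6] u=5 | in [-4,3] | out [-1,3] | prev ⊥ | push {4}
  [7] u=0 | in [-4,4] | out [-4,4] | prev [-4,2] | push {2,5}
  [8] u=1 | in [-4,4] | out [-4,4] | prev [-4,2] | push {0}
  [9] u=3 | in [-4,4] | out [-4,4] | ==
  [10] u=4 | in [-4,4] | out [-4,4] | prev [-4,3] | push {3}
  [11] u=2 | in [-4,4] | out [-4,4] | prev [-4,3] | push {1}
  [12] u=5 | in [-4,4] | out [-1,3] | ==
  [13] u=0 | in [-4,4] | out [-4,4] | ==
  [14] u=3 | in [-4,4] | out [-4,4] | ==
  [15] u=1 | in [-4,4] | out [-4,4] | ==

Converged values:
  [0] [-4,4]
  [1] [-4,4]
  [2] [-4,4]
  [3] [-4,4]
  [4] [-4,4]
  [5] [-1,3]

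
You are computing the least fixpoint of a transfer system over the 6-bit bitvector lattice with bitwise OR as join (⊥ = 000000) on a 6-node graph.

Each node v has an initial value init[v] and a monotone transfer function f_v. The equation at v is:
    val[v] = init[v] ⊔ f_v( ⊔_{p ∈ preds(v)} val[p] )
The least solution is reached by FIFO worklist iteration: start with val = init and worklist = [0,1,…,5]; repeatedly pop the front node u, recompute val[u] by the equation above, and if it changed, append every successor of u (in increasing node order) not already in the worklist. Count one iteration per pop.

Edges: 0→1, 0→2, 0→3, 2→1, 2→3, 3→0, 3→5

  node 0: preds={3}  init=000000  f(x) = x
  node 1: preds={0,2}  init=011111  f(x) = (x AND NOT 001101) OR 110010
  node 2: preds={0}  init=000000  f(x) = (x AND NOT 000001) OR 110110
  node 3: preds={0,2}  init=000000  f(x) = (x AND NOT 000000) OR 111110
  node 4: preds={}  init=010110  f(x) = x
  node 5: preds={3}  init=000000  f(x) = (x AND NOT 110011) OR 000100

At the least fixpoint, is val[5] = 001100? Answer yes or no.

Trace (12 dequeues):
  [1] u=0 | in 000000 | out 000000 | ==
  [2] u=1 | in 000000 | out 111111 | prev 011111 | push {}
  [3] u=2 | in 000000 | out 110110 | prev 000000 | push {1}
  [4] u=3 | in 110110 | out 111110 | prev 000000 | push {0}
  [5] u=4 | in 000000 | out 010110 | ==
  [6] u=5 | in 111110 | out 001100 | prev 000000 | push {}
  [7] u=1 | in 110110 | out 111111 | ==
  [8] u=0 | in 111110 | out 111110 | prev 000000 | push {1,2,3}
  [9] u=1 | in 111110 | out 111111 | ==
  [10] u=2 | in 111110 | out 111110 | prev 110110 | push {1}
  [11] u=3 | in 111110 | out 111110 | ==
  [12] u=1 | in 111110 | out 111111 | ==

Converged values:
  [0] 111110
  [1] 111111
  [2] 111110
  [3] 111110
  [4] 010110
  [5] 001100

yes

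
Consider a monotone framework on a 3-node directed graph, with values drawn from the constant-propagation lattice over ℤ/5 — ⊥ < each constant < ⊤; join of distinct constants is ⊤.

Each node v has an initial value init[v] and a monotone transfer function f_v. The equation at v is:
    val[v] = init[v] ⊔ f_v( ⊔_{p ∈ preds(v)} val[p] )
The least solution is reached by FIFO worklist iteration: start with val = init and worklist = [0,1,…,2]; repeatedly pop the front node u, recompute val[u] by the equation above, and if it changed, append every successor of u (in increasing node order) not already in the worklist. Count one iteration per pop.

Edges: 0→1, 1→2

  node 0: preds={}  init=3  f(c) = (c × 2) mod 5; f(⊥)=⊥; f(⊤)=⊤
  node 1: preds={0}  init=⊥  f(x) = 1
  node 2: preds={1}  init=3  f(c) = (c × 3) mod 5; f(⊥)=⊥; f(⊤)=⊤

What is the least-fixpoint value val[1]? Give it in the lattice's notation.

Worklist (3 pops):
  #1 pop 0: in=⊥ → 3 (no change)
  #2 pop 1: in=3 → 1 (was ⊥); enqueue []
  #3 pop 2: in=1 → 3 (no change)

Fixpoint:
  val[0] = 3
  val[1] = 1
  val[2] = 3

1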